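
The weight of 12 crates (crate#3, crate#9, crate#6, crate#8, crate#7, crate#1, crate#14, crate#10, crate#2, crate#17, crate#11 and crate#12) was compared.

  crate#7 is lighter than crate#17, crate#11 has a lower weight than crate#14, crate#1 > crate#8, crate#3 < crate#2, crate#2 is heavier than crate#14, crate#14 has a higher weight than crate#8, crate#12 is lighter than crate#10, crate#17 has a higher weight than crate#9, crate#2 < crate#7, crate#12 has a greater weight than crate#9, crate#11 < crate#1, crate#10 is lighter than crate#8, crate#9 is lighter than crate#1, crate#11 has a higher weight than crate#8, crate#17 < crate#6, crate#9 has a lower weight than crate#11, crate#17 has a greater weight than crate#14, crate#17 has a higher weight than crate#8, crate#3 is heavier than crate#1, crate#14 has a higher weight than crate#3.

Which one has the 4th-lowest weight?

The consecutive relations fix a unique order: crate#9 < crate#12 < crate#10 < crate#8 < crate#11 < crate#1 < crate#3 < crate#14 < crate#2 < crate#7 < crate#17 < crate#6.
Counting 4 from the smallest end gives crate#8.

crate#8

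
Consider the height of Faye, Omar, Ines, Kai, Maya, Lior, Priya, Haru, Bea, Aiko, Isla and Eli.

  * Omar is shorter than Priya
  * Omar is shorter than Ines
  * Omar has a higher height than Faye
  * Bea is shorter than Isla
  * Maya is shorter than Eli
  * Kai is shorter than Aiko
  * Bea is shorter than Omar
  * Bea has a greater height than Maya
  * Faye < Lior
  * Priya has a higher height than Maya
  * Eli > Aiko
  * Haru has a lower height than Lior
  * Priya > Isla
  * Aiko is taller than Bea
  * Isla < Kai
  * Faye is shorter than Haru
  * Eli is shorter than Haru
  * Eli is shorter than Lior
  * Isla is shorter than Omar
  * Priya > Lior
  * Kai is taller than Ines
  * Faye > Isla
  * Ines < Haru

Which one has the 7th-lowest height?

Chaining the given pairs: Maya < Bea < Isla < Faye < Omar < Ines < Kai < Aiko < Eli < Haru < Lior < Priya.
The 7th smallest is Kai.

Kai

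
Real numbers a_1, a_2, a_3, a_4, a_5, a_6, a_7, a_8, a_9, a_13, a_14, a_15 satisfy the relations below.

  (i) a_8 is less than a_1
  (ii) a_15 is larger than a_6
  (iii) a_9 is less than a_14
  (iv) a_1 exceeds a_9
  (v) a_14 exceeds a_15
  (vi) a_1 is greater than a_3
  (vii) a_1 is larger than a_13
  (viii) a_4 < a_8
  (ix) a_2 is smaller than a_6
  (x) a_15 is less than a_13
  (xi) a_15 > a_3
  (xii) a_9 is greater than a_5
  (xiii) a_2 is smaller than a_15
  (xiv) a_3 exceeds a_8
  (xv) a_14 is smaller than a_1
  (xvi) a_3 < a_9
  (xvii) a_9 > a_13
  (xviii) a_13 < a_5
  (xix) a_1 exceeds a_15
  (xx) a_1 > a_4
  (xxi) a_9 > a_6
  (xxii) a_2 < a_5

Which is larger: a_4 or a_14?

a_14

Link the given pairs in sequence: a_4 < a_8; a_8 < a_3; a_3 < a_15; a_15 < a_13; a_13 < a_9; a_9 < a_14.
Together: a_4 < a_8 < a_3 < a_15 < a_13 < a_9 < a_14.
So a_4 < a_14; a_14 is the larger of the two.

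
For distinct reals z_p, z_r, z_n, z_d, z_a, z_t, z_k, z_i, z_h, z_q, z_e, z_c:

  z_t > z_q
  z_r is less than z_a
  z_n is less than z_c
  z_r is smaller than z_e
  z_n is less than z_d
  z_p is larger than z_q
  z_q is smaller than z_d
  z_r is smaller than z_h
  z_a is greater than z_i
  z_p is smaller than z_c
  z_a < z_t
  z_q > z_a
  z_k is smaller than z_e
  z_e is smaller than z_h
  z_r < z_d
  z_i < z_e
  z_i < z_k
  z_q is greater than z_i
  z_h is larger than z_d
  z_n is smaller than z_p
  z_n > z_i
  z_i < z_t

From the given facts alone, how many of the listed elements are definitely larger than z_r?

8

The elements the relations force above z_r are z_a, z_q, z_e, z_p, z_t, z_d, z_c, z_h — no chain reaches any other.
That is 8.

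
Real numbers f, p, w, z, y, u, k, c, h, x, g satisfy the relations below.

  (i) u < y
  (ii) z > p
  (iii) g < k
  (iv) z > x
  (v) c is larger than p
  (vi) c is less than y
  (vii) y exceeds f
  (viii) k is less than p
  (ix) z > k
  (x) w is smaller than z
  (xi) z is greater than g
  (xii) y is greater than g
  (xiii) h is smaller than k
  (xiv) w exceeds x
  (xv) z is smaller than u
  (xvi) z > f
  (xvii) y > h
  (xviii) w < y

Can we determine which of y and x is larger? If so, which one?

Link the given pairs in sequence: x < w; w < z; z < u; u < y.
Chaining these gives x < w < z < u < y.
So y is larger.

y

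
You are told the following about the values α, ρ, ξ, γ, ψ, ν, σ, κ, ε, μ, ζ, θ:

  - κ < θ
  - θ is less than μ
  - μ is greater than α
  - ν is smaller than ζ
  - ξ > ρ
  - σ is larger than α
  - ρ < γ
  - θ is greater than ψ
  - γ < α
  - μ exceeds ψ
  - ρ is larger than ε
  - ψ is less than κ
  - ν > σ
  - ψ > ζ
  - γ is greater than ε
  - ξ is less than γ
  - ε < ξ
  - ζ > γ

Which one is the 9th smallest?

ψ

Piecing the relations together gives one ordering: ε < ρ < ξ < γ < α < σ < ν < ζ < ψ < κ < θ < μ.
The 9th smallest is ψ.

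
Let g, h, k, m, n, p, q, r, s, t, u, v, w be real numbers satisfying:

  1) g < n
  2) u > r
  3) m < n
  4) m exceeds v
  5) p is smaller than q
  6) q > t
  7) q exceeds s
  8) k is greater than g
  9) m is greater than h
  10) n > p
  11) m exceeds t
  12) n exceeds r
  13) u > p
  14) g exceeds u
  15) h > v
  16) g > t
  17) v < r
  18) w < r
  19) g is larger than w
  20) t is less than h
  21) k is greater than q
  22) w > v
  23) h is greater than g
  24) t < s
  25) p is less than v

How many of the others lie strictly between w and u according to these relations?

1

The relations place w below u. An element lies strictly between them when it is forced above w and also forced below u.
Above w: {r, g, k, h, m, n}. Below u: {p, v, r}.
Intersection: {r} — 1.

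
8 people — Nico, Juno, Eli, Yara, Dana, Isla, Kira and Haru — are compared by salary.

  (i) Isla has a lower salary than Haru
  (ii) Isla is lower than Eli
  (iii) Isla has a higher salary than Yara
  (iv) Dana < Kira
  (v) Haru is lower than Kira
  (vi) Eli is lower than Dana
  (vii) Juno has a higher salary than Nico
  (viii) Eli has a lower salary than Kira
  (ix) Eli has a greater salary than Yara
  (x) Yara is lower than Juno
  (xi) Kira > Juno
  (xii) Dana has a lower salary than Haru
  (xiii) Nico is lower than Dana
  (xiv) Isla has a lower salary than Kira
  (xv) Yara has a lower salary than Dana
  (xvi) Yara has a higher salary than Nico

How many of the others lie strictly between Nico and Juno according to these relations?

The relations place Nico below Juno. An element lies strictly between them when it is forced above Nico and also forced below Juno.
Above Nico: {Yara, Isla, Eli, Dana, Haru, Kira}. Below Juno: {Yara}.
Intersection: {Yara} — 1.

1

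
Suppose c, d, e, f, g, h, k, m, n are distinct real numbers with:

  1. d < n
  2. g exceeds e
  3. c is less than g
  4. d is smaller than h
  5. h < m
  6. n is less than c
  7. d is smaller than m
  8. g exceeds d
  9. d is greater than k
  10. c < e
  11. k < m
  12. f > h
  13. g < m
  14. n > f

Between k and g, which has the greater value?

k < d and d < h give k < h.
With h < f: k < d < h < f.
Then f < n extends the chain to n.
Then n < c extends the chain to c.
Then c < e extends the chain to e.
With e < g: k < d < h < f < n < c < e < g.
So k < g; g is the larger of the two.

g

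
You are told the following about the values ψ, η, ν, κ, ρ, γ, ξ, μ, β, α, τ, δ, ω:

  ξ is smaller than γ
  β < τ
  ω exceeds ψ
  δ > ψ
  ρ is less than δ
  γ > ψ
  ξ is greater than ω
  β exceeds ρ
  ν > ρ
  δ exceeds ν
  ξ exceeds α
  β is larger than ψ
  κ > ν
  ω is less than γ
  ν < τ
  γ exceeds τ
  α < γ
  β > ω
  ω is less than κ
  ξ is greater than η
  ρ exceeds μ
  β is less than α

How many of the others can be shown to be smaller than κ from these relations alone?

5

Directly below κ: ω, ν.
One step further: ψ, ρ (4 so far).
One step further: μ (5 so far).
Nothing else is reachable below κ; 5 in all.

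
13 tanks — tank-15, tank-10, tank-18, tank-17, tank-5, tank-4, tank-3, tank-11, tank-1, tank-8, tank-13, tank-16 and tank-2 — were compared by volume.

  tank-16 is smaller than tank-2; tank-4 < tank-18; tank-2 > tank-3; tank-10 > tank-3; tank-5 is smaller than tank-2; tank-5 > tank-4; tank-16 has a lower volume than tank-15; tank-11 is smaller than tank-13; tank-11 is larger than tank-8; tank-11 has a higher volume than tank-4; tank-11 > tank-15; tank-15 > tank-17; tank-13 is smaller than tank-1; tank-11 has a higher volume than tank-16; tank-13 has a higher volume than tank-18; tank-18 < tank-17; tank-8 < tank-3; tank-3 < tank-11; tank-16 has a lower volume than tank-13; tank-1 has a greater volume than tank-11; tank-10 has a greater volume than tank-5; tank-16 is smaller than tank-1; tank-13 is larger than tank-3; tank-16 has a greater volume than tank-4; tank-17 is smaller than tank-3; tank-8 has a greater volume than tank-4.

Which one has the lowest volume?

tank-18 is not least since tank-4 < tank-18; tank-16 is not least since tank-4 < tank-16; tank-5 is not least since tank-4 < tank-5; tank-17 is not least since tank-18 < tank-17; tank-8 is not least since tank-4 < tank-8; tank-3 is not least since tank-17 < tank-3; tank-10 is not least since tank-5 < tank-10; tank-15 is not least since tank-16 < tank-15; tank-11 is not least since tank-15 < tank-11; tank-13 is not least since tank-11 < tank-13; tank-1 is not least since tank-11 < tank-1; tank-2 is not least since tank-3 < tank-2.
Only tank-4 has nothing below it, so tank-4 is the lowest volume.

tank-4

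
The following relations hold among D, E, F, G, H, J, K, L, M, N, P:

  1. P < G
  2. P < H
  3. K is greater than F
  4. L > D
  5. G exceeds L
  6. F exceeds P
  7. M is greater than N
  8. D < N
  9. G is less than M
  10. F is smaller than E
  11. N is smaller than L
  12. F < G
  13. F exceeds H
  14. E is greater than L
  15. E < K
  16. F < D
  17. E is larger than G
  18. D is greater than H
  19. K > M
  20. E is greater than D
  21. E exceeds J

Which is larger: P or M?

Following the relations from P: P < H < F < D < N < L < G < M.
So P < M; M is the larger of the two.

M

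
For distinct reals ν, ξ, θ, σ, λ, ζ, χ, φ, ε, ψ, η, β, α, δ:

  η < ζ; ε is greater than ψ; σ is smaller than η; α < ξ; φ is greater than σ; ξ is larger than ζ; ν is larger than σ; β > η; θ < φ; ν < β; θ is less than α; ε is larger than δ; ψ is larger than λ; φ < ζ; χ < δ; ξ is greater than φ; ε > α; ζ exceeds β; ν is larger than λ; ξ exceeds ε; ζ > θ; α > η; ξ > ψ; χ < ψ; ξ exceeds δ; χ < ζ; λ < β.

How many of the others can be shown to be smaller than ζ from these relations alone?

8

Directly below ζ: χ, θ, η, φ, β.
One step further: λ, σ, ν (8 so far).
Nothing else is reachable below ζ; 8 in all.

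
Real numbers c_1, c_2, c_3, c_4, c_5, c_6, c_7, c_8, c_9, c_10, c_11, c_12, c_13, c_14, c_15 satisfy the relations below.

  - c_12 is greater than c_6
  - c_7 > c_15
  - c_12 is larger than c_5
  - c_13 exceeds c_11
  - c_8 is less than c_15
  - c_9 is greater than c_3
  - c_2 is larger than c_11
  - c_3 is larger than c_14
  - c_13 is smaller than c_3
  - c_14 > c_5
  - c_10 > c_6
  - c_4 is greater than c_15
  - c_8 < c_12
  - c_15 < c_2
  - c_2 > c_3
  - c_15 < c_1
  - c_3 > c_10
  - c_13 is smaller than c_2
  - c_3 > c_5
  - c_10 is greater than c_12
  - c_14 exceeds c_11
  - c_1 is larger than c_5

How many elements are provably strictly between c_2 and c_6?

The relations place c_6 below c_2. An element lies strictly between them when it is forced above c_6 and also forced below c_2.
Above c_6: {c_12, c_10, c_3, c_9}. Below c_2: {c_5, c_11, c_8, c_13, c_12, c_10, c_14, c_3, c_15}.
Intersection: {c_12, c_10, c_3} — 3.

3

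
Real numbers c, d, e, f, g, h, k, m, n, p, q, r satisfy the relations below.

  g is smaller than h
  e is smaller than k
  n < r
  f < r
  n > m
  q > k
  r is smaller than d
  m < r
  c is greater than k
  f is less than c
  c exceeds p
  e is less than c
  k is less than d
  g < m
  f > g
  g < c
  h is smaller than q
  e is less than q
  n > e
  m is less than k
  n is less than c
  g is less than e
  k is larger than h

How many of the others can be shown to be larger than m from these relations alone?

Directly above m: k, n, r.
One step further: q, d, c (6 so far).
Nothing else is reachable above m; 6 in all.

6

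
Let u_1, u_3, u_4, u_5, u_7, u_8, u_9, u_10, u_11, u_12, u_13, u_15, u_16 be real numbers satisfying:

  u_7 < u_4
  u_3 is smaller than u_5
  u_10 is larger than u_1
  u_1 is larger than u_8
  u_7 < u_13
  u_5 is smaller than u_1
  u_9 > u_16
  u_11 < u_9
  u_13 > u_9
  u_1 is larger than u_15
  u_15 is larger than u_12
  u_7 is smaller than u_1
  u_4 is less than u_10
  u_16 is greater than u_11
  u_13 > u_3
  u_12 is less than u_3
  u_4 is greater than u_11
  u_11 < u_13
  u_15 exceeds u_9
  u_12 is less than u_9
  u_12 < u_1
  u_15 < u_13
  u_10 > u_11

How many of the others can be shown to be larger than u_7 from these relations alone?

4

The elements the relations force above u_7 are u_4, u_13, u_1, u_10 — no chain reaches any other.
That is 4.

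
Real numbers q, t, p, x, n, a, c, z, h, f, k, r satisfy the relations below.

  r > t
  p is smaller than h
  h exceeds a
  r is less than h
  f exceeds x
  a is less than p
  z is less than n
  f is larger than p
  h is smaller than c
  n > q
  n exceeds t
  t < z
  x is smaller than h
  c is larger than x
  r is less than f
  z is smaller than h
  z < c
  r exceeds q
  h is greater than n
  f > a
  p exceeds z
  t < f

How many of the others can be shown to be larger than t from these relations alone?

From t the given relations immediately reach z, r, n, f.
From those, p, h, c — 7 in total.
Nothing else is reachable above t; 7 in all.

7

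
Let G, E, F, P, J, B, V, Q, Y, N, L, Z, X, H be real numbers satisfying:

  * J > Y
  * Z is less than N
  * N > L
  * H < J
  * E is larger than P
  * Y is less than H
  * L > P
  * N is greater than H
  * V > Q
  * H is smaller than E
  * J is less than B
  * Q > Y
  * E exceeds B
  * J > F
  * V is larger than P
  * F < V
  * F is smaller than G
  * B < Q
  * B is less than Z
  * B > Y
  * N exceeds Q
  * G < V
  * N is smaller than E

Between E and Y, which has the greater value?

E

Y < H and H < J give Y < J.
With J < B: Y < H < J < B.
Then B < Q extends the chain to Q.
Then Q < N extends the chain to N.
Then N < E extends the chain to E.
So Y < E; E is the larger of the two.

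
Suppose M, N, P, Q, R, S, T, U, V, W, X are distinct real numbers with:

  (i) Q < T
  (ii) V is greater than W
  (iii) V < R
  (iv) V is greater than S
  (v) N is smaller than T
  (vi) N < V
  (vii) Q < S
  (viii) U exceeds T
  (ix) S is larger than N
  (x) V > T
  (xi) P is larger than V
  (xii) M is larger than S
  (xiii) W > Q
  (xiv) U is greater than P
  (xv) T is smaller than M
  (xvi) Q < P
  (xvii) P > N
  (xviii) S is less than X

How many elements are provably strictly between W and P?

Chaining upward from W reaches: V, U, R.
Chaining downward from P reaches: Q, N, S, T, V.
Strictly between W and P are those in both lists: V — 1 element.

1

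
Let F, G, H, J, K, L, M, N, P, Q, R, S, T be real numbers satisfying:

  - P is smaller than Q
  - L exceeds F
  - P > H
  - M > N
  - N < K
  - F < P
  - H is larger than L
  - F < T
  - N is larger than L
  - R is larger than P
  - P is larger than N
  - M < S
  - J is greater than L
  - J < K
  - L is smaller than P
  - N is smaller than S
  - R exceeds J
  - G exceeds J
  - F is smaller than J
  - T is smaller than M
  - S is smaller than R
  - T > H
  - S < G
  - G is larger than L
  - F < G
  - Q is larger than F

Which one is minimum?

Chaining upward from F: directly above it, L, T, P, J, Q, G; then H, N, M, K, R; then S.
That covers every other element, and nothing is given below F, so F is the minimum.

F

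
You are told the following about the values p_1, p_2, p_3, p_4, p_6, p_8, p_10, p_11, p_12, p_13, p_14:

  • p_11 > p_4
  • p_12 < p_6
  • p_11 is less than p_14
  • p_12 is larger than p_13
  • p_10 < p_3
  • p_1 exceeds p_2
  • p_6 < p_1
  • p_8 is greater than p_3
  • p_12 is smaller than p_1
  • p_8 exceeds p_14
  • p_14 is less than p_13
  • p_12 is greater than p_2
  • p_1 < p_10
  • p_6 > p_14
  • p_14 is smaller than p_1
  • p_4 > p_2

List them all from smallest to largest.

p_2 < p_4 < p_11 < p_14 < p_13 < p_12 < p_6 < p_1 < p_10 < p_3 < p_8

Nothing is placed below p_2, so it is least; from there p_2 < p_4; p_4 < p_11; p_11 < p_14; p_14 < p_13; p_13 < p_12; p_12 < p_6; p_6 < p_1; p_1 < p_10; p_10 < p_3; p_3 < p_8, each given directly.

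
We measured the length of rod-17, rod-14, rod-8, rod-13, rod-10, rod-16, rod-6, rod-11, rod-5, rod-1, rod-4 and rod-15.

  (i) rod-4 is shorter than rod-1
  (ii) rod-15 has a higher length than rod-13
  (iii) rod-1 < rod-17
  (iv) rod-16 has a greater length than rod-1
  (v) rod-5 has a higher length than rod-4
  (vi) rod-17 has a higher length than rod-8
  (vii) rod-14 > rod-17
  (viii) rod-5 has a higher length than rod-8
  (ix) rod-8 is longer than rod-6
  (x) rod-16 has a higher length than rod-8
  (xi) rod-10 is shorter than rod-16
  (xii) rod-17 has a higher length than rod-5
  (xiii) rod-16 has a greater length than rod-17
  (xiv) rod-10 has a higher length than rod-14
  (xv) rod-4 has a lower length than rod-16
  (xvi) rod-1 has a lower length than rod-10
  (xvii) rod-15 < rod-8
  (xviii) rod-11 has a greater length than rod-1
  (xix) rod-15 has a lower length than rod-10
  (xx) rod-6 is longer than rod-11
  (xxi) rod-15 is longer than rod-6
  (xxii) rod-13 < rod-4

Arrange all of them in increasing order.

The consecutive links are each given: rod-13 < rod-4; rod-4 < rod-1; rod-1 < rod-11; rod-11 < rod-6; rod-6 < rod-15; rod-15 < rod-8; rod-8 < rod-5; rod-5 < rod-17; rod-17 < rod-14; rod-14 < rod-10; rod-10 < rod-16.

rod-13 < rod-4 < rod-1 < rod-11 < rod-6 < rod-15 < rod-8 < rod-5 < rod-17 < rod-14 < rod-10 < rod-16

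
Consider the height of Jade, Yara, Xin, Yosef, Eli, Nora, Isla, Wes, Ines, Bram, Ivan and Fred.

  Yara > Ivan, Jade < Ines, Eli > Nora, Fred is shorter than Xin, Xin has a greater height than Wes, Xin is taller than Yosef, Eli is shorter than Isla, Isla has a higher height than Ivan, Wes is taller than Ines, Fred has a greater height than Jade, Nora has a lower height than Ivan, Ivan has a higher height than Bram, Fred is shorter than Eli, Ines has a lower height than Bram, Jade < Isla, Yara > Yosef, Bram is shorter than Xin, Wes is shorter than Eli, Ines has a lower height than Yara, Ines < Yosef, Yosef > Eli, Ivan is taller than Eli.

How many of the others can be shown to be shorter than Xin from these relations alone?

Directly below Xin: Wes, Fred, Bram, Yosef.
One step further: Jade, Ines, Eli (7 so far).
One step further: Nora (8 so far).
No other element is forced below Xin by the given relations, so the count is 8.

8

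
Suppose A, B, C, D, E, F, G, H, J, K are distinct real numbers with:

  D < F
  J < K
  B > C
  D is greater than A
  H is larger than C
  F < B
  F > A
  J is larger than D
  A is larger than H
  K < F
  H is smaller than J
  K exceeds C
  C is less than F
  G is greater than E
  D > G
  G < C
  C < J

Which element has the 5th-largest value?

D

Piecing the relations together gives one ordering: E < G < C < H < A < D < J < K < F < B.
The 5th largest is D.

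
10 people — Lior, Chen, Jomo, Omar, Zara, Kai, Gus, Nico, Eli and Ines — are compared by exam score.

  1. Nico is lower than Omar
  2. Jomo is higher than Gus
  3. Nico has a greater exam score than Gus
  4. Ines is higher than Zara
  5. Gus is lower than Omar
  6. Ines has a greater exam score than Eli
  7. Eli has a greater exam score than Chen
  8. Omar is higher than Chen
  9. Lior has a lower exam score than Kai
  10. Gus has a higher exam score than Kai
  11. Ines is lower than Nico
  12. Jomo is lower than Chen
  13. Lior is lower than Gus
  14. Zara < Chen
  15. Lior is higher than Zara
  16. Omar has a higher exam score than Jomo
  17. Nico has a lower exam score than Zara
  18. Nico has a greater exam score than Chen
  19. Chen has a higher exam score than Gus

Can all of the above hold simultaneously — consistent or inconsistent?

inconsistent

We have Nico < Zara stated directly, yet also Zara < Lior < Kai < Gus < Jomo < Chen < Eli < Ines < Nico by chaining the others — so Zara < Nico. Contradiction.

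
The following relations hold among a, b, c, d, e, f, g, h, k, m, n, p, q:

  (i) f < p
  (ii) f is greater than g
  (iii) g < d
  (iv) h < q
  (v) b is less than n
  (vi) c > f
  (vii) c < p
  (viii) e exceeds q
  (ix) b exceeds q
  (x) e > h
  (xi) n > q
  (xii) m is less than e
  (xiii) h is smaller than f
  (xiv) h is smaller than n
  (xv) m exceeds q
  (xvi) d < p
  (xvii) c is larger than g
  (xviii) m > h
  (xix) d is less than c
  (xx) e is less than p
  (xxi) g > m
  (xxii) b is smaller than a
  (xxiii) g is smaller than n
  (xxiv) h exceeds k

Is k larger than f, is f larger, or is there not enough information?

f

k < h < q < m < g < f, by transitivity through h, q, m, g.
So f is larger.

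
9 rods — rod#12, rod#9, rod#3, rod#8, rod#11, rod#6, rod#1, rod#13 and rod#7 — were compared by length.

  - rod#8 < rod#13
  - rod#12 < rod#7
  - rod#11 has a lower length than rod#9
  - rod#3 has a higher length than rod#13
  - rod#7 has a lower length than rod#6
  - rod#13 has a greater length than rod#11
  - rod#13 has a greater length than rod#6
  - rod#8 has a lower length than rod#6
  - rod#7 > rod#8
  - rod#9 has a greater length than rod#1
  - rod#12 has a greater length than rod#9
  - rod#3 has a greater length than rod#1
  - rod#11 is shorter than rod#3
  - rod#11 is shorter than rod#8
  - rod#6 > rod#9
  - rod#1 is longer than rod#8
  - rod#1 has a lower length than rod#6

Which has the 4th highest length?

rod#7

Chaining the given pairs: rod#11 < rod#8 < rod#1 < rod#9 < rod#12 < rod#7 < rod#6 < rod#13 < rod#3.
The 4th largest is rod#7.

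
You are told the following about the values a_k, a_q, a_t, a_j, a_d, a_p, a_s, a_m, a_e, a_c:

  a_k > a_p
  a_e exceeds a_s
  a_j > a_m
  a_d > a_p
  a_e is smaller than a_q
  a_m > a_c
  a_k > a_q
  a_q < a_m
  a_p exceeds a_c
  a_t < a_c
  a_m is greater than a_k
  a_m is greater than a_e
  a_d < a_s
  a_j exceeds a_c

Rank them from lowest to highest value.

a_t < a_c < a_p < a_d < a_s < a_e < a_q < a_k < a_m < a_j

The consecutive links are each given: a_t < a_c; a_c < a_p; a_p < a_d; a_d < a_s; a_s < a_e; a_e < a_q; a_q < a_k; a_k < a_m; a_m < a_j.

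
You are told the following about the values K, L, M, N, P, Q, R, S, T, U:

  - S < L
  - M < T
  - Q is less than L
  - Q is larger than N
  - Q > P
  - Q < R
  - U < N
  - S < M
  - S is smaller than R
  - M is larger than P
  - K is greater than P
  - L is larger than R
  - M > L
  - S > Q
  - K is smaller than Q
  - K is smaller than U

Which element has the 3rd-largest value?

Chaining the given pairs: P < K < U < N < Q < S < R < L < M < T.
Counting 3 from the largest end gives L.

L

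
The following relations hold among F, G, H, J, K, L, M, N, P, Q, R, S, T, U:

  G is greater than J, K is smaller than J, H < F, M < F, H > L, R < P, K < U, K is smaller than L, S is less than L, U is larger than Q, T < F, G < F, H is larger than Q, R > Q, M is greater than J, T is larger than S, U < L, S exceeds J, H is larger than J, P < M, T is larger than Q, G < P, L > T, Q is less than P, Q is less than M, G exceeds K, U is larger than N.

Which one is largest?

F

Q is not greatest since Q < T; K is not greatest since K < U; N is not greatest since N < U; J is not greatest since J < S; S is not greatest since S < T; T is not greatest since T < F; U is not greatest since U < L; G is not greatest since G < F; R is not greatest since R < P; P is not greatest since P < M; L is not greatest since L < H; H is not greatest since H < F; M is not greatest since M < F.
Only F has nothing above it, so F is the largest.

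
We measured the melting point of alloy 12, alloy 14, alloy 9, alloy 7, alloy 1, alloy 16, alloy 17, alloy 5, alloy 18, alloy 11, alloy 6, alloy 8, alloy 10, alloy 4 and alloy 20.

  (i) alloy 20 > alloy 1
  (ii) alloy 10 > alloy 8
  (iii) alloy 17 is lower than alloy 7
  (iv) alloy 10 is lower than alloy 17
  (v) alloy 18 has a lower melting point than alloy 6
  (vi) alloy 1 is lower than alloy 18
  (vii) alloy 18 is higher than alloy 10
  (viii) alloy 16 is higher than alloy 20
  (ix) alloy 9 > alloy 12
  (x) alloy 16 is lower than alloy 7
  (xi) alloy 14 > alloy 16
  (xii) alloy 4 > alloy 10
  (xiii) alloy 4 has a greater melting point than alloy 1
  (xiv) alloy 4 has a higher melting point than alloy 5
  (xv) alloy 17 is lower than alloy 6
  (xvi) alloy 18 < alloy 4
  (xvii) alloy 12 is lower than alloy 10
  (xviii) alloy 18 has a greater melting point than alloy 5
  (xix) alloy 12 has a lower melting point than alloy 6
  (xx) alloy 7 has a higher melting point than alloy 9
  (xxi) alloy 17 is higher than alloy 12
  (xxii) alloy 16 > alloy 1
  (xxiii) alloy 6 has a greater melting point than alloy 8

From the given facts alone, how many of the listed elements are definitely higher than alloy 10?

The elements the relations force above alloy 10 are alloy 18, alloy 17, alloy 6, alloy 4, alloy 7 — no chain reaches any other.
That is 5.

5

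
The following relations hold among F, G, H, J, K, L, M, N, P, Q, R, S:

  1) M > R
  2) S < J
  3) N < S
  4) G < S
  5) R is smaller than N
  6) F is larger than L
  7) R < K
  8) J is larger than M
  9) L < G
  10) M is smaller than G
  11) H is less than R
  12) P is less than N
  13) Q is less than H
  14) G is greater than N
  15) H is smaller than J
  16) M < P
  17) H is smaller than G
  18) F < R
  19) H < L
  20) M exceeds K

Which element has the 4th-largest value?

N

Piecing the relations together gives one ordering: Q < H < L < F < R < K < M < P < N < G < S < J.
Counting 4 from the largest end gives N.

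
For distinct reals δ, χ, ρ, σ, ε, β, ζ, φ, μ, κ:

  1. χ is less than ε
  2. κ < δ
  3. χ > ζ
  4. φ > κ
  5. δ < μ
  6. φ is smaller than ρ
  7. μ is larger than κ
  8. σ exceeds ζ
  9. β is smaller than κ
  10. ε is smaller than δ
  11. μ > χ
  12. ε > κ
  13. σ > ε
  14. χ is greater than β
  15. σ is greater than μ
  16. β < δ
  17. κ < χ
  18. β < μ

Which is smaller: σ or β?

β < κ and κ < χ give β < χ.
With χ < ε: β < κ < χ < ε.
With ε < δ: β < κ < χ < ε < δ.
Then δ < μ extends the chain to μ.
With μ < σ: β < κ < χ < ε < δ < μ < σ.
So β < σ; β is the smaller of the two.

β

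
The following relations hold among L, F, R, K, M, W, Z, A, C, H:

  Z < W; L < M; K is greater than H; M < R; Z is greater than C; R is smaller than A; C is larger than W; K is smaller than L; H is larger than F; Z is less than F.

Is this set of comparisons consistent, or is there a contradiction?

Chaining the given relations yields W < C < Z, so W < Z. But one relation states Z < W. These cannot both hold.

inconsistent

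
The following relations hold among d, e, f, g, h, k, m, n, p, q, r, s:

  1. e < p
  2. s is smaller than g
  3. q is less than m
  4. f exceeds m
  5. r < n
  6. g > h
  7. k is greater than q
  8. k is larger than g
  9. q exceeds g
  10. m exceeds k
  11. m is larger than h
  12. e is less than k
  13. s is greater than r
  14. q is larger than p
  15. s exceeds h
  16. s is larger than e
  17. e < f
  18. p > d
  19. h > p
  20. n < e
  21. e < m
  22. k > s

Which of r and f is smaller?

r

Chaining the given relations: r < n < e < p < h < s < g < q < k < m < f.
So r < f; r is the smaller of the two.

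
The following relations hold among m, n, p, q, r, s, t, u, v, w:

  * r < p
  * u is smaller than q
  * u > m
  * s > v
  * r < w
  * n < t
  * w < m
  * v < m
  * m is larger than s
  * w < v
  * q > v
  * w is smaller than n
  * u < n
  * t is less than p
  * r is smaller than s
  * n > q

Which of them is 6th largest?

m

Chaining the given pairs: r < w < v < s < m < u < q < n < t < p.
Counting 6 from the largest end gives m.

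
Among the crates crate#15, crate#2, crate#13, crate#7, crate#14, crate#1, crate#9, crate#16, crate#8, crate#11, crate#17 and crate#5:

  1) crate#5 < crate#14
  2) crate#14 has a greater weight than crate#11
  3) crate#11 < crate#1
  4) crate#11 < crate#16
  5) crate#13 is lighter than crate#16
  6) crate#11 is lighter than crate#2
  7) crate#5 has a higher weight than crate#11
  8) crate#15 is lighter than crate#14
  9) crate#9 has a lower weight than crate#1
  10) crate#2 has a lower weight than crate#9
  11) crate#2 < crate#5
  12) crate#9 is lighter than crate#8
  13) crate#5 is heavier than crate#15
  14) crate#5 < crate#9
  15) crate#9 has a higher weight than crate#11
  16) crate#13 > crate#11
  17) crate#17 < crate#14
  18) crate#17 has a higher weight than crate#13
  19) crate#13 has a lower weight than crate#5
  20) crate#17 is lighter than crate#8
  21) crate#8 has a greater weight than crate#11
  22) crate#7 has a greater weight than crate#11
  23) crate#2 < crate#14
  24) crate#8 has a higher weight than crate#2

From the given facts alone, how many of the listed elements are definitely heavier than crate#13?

The elements the relations force above crate#13 are crate#5, crate#9, crate#1, crate#17, crate#16, crate#14, crate#8 — no chain reaches any other.
That is 7.

7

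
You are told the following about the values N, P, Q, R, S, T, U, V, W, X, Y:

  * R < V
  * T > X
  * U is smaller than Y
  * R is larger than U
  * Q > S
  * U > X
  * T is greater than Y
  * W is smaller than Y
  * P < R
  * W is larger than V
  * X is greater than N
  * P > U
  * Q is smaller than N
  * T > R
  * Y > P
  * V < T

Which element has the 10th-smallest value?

Y

Piecing the relations together gives one ordering: S < Q < N < X < U < P < R < V < W < Y < T.
The 10th smallest is Y.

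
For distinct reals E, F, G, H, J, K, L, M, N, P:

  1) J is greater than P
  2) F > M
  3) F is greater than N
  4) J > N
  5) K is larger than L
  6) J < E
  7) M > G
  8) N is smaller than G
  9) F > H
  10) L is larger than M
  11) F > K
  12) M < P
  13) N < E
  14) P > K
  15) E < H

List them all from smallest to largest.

The consecutive links are each given: N < G; G < M; M < L; L < K; K < P; P < J; J < E; E < H; H < F.

N < G < M < L < K < P < J < E < H < F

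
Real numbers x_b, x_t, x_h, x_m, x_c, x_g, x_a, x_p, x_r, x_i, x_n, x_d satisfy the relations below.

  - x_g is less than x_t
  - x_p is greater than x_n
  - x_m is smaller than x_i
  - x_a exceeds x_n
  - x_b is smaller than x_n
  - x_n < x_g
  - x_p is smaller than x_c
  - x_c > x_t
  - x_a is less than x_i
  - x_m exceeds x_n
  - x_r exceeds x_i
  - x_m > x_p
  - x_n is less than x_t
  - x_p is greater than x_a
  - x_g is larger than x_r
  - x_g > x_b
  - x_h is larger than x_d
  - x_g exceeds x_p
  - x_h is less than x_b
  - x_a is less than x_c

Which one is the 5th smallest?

Chaining the given pairs: x_d < x_h < x_b < x_n < x_a < x_p < x_m < x_i < x_r < x_g < x_t < x_c.
Counting 5 from the smallest end gives x_a.

x_a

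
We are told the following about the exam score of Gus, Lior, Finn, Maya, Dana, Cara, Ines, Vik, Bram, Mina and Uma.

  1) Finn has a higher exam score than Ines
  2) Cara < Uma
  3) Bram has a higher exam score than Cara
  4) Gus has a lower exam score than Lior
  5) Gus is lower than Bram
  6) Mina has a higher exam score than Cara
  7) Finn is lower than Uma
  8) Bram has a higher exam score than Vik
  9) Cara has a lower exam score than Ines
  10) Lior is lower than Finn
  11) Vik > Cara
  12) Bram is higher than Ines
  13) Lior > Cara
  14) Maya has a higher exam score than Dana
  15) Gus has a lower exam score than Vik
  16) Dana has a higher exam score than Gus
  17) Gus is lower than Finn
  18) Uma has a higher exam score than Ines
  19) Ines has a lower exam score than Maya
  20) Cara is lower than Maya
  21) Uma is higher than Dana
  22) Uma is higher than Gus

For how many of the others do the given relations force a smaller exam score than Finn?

The elements the relations force below Finn are Gus, Cara, Lior, Ines — no chain reaches any other.
That is 4.

4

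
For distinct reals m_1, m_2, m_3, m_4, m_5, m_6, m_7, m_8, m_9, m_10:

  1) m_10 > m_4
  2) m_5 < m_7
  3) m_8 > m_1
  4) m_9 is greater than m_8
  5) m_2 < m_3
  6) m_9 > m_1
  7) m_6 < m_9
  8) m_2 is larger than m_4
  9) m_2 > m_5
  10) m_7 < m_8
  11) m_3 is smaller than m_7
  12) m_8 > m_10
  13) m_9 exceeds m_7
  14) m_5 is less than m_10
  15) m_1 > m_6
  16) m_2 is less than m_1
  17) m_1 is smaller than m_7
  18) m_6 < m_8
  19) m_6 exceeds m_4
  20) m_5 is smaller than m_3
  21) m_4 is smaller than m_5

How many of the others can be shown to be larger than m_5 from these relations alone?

7

From m_5 the given relations immediately reach m_2, m_10, m_3, m_7.
From those, m_1, m_8, m_9 — 7 in total.
Nothing else is reachable above m_5; 7 in all.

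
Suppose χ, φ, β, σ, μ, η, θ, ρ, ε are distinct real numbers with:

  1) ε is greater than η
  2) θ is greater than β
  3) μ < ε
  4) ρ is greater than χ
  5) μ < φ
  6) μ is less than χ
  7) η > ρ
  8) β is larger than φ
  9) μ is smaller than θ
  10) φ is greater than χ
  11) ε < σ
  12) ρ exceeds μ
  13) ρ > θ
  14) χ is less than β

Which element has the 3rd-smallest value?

Chaining the given pairs: μ < χ < φ < β < θ < ρ < η < ε < σ.
The 3rd smallest is φ.

φ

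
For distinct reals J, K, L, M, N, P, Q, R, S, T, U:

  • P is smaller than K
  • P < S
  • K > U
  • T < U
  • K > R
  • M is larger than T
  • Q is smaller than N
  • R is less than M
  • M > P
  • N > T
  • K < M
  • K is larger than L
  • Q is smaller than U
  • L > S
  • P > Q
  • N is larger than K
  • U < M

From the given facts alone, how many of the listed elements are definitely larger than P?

From P the given relations immediately reach S, K, M.
From those, L, N — 5 in total.
Nothing else is reachable above P; 5 in all.

5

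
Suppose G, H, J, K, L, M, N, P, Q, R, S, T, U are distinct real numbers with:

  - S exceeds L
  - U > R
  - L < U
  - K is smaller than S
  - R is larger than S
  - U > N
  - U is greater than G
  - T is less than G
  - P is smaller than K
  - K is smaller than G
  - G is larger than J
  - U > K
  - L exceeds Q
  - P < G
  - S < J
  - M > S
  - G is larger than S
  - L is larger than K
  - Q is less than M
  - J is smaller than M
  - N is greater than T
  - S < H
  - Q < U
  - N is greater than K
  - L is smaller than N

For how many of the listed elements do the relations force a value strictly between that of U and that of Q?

The relations place Q below U. An element lies strictly between them when it is forced above Q and also forced below U.
Above Q: {L, S, J, N, M, R, G, H}. Below U: {P, K, L, S, T, J, N, R, G}.
Intersection: {L, S, J, N, R, G} — 6.

6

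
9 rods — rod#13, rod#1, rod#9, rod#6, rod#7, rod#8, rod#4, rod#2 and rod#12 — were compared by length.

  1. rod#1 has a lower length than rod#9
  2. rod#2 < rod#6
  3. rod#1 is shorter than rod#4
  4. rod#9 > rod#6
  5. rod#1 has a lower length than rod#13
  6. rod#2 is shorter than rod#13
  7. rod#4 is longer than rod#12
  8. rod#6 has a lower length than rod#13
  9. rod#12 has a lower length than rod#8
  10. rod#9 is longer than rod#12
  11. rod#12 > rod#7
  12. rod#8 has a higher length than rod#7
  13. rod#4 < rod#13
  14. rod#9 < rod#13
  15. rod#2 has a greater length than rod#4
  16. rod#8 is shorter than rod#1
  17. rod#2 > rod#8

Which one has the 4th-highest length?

Piecing the relations together gives one ordering: rod#7 < rod#12 < rod#8 < rod#1 < rod#4 < rod#2 < rod#6 < rod#9 < rod#13.
The 4th largest is rod#2.

rod#2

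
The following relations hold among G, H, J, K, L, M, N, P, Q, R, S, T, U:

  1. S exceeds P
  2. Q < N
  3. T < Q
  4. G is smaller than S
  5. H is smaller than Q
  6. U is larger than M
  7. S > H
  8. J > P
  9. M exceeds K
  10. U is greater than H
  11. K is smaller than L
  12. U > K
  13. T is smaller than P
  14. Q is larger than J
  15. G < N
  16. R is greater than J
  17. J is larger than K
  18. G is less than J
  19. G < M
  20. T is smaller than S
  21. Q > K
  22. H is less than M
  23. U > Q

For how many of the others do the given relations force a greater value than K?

7

The elements the relations force above K are L, M, J, R, Q, U, N — no chain reaches any other.
That is 7.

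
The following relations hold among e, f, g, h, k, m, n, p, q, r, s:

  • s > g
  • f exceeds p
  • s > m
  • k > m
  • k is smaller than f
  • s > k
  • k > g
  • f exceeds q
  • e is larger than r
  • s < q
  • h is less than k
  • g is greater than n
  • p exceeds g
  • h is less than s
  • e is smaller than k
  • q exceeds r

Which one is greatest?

Chaining downward from f: directly below it, p, k, q; then g, m, r, e, h, s; then n.
That covers every other element, and nothing is given above f, so f is the greatest.

f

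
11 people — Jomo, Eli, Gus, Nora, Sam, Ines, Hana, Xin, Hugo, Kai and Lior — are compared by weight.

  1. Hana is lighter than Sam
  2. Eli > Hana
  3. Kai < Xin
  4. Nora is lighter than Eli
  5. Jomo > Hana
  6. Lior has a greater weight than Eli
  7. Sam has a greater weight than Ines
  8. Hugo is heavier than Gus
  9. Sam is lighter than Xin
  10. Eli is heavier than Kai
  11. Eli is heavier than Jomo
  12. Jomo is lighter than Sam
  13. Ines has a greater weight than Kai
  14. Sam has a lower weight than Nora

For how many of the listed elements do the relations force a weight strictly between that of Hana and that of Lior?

The relations place Hana below Lior. An element lies strictly between them when it is forced above Hana and also forced below Lior.
Above Hana: {Jomo, Sam, Nora, Eli, Xin}. Below Lior: {Kai, Jomo, Ines, Sam, Nora, Eli}.
Intersection: {Jomo, Sam, Nora, Eli} — 4.

4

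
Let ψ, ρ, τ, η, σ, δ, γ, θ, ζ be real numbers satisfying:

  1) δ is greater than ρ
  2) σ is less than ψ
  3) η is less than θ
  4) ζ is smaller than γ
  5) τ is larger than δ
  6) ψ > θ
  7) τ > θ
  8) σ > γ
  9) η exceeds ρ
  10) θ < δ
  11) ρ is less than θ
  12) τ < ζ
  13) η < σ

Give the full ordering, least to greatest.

ρ < η < θ < δ < τ < ζ < γ < σ < ψ

Nothing is placed below ρ, so it is least; from there ρ < η; η < θ; θ < δ; δ < τ; τ < ζ; ζ < γ; γ < σ; σ < ψ, each given directly.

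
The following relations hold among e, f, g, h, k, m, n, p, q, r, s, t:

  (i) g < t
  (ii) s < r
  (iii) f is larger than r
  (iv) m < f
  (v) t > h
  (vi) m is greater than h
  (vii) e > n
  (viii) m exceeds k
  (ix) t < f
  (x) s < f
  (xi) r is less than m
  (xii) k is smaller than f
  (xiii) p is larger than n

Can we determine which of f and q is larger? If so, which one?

Following every chain through q: nothing is chained to q.
f is not reached, and no chain runs the other way from f to q.
So the given relations leave the order of q and f undetermined.

undetermined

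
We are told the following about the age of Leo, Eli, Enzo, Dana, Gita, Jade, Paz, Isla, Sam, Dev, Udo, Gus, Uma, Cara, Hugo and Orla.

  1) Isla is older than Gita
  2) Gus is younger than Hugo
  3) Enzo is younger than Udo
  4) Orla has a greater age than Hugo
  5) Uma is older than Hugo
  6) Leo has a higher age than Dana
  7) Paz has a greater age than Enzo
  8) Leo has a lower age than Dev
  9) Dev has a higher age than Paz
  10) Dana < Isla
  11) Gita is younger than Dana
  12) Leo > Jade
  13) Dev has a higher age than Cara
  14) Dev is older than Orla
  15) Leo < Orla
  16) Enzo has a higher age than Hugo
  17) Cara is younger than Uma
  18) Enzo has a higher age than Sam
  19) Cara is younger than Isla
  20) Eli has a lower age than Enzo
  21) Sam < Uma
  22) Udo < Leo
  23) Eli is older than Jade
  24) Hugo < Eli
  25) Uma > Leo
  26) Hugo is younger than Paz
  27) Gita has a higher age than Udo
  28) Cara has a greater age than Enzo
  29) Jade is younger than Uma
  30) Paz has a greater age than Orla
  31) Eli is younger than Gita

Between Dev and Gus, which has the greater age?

Dev

Link the given pairs in sequence: Gus < Hugo; Hugo < Eli; Eli < Enzo; Enzo < Udo; Udo < Gita; Gita < Dana; Dana < Leo; Leo < Orla; Orla < Paz; Paz < Dev.
Chaining these gives Gus < Hugo < Eli < Enzo < Udo < Gita < Dana < Leo < Orla < Paz < Dev.
So Gus < Dev; Dev is the older of the two.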